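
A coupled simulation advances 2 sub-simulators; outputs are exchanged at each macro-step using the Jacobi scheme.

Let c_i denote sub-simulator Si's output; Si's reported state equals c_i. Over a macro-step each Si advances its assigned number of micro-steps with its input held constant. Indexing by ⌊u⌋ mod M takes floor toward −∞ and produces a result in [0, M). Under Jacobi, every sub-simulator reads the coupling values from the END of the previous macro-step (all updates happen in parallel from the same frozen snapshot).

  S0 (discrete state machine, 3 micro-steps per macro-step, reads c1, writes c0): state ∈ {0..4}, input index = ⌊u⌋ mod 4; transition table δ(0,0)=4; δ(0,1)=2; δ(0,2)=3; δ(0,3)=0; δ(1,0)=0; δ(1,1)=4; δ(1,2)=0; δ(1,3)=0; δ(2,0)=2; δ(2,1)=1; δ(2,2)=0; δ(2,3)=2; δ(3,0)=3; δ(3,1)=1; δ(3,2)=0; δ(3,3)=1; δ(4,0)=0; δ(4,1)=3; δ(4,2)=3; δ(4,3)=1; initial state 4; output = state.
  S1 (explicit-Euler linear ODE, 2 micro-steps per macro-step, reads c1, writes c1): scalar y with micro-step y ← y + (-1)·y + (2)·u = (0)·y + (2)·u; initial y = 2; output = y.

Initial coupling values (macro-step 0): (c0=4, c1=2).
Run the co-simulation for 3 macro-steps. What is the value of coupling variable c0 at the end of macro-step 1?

macro 1: S0 reads c1=2 → after 3×micro: 3; S1 reads c1=2 → after 2×micro: 4 ⇒ (c0=3, c1=4)
macro 2: S0 reads c1=4 → after 3×micro: 3; S1 reads c1=4 → after 2×micro: 8 ⇒ (c0=3, c1=8)
macro 3: S0 reads c1=8 → after 3×micro: 3; S1 reads c1=8 → after 2×micro: 16 ⇒ (c0=3, c1=16)

c0 at macro-step 1 = 3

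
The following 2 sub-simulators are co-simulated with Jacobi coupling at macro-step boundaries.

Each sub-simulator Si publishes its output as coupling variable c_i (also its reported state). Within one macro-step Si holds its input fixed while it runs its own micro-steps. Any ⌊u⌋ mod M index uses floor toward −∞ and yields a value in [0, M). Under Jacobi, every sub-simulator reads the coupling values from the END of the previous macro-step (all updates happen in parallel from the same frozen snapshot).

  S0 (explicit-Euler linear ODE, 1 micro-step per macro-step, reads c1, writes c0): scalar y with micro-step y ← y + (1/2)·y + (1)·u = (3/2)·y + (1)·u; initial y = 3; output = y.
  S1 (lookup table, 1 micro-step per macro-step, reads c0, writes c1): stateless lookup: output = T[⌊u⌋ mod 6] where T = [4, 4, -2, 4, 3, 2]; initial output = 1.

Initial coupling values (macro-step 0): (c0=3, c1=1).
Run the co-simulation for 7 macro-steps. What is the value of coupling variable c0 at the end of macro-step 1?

c0 at macro-step 1 = 11/2

macro 1: S0 reads c1=1 → after 1×micro: 11/2; S1 reads c0=3 → after 1×micro: 4 ⇒ (c0=11/2, c1=4)
macro 2: S0 reads c1=4 → after 1×micro: 49/4; S1 reads c0=11/2 → after 1×micro: 2 ⇒ (c0=49/4, c1=2)
macro 3: S0 reads c1=2 → after 1×micro: 163/8; S1 reads c0=49/4 → after 1×micro: 4 ⇒ (c0=163/8, c1=4)
macro 4: S0 reads c1=4 → after 1×micro: 553/16; S1 reads c0=163/8 → after 1×micro: -2 ⇒ (c0=553/16, c1=-2)
macro 5: S0 reads c1=-2 → after 1×micro: 1595/32; S1 reads c0=553/16 → after 1×micro: 3 ⇒ (c0=1595/32, c1=3)
macro 6: S0 reads c1=3 → after 1×micro: 4977/64; S1 reads c0=1595/32 → after 1×micro: 4 ⇒ (c0=4977/64, c1=4)
macro 7: S0 reads c1=4 → after 1×micro: 15443/128; S1 reads c0=4977/64 → after 1×micro: 2 ⇒ (c0=15443/128, c1=2)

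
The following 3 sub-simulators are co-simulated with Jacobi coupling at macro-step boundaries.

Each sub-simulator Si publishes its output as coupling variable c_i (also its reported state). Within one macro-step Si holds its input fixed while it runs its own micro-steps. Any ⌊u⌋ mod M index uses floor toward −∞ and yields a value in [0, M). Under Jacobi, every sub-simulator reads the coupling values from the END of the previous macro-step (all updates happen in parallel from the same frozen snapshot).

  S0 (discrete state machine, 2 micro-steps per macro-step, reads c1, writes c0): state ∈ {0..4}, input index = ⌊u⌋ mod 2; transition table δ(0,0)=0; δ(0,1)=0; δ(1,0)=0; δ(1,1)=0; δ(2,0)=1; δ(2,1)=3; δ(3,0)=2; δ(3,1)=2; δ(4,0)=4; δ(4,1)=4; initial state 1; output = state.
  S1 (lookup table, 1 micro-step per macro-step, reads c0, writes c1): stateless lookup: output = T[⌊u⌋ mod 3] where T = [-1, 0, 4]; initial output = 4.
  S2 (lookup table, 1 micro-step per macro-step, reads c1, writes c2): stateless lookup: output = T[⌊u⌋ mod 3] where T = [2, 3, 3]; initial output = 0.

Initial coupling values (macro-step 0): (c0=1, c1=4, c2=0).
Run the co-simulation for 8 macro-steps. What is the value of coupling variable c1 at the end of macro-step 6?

macro 1: S0 reads c1=4 → after 2×micro: 0; S1 reads c0=1 → after 1×micro: 0; S2 reads c1=4 → after 1×micro: 3 ⇒ (c0=0, c1=0, c2=3)
macro 2: S0 reads c1=0 → after 2×micro: 0; S1 reads c0=0 → after 1×micro: -1; S2 reads c1=0 → after 1×micro: 2 ⇒ (c0=0, c1=-1, c2=2)
macro 3: S0 reads c1=-1 → after 2×micro: 0; S1 reads c0=0 → after 1×micro: -1; S2 reads c1=-1 → after 1×micro: 3 ⇒ (c0=0, c1=-1, c2=3)
macro 4: S0 reads c1=-1 → after 2×micro: 0; S1 reads c0=0 → after 1×micro: -1; S2 reads c1=-1 → after 1×micro: 3 ⇒ (c0=0, c1=-1, c2=3)
macro 5: S0 reads c1=-1 → after 2×micro: 0; S1 reads c0=0 → after 1×micro: -1; S2 reads c1=-1 → after 1×micro: 3 ⇒ (c0=0, c1=-1, c2=3)
macro 6: S0 reads c1=-1 → after 2×micro: 0; S1 reads c0=0 → after 1×micro: -1; S2 reads c1=-1 → after 1×micro: 3 ⇒ (c0=0, c1=-1, c2=3)
macro 7: S0 reads c1=-1 → after 2×micro: 0; S1 reads c0=0 → after 1×micro: -1; S2 reads c1=-1 → after 1×micro: 3 ⇒ (c0=0, c1=-1, c2=3)
macro 8: S0 reads c1=-1 → after 2×micro: 0; S1 reads c0=0 → after 1×micro: -1; S2 reads c1=-1 → after 1×micro: 3 ⇒ (c0=0, c1=-1, c2=3)

c1 at macro-step 6 = -1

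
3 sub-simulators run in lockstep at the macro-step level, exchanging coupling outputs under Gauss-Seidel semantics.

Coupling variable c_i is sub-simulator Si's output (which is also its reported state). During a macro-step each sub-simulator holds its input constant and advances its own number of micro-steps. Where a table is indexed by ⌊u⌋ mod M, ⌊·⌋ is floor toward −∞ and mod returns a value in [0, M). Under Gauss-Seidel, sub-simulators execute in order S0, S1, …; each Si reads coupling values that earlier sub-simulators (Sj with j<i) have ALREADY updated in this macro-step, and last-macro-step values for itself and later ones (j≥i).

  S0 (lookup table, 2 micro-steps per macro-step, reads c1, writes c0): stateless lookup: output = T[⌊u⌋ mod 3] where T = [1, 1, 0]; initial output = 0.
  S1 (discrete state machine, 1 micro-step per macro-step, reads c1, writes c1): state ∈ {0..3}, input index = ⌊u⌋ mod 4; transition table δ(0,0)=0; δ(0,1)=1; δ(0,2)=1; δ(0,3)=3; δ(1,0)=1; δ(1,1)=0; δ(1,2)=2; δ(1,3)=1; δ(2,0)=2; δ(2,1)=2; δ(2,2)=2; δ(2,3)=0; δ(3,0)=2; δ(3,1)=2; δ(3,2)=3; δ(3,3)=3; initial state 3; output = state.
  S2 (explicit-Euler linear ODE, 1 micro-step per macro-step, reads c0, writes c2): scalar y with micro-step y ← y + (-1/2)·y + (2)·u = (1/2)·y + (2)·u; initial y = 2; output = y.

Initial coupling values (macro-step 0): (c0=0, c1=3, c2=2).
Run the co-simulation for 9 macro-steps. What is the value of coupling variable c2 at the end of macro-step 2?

c2 at macro-step 2 = 7/2

macro 1: S0 reads c1=3 → after 2×micro: 1; S1 reads c1=3 → after 1×micro: 3; S2 reads c0=1 → after 1×micro: 3 ⇒ (c0=1, c1=3, c2=3)
macro 2: S0 reads c1=3 → after 2×micro: 1; S1 reads c1=3 → after 1×micro: 3; S2 reads c0=1 → after 1×micro: 7/2 ⇒ (c0=1, c1=3, c2=7/2)
macro 3: S0 reads c1=3 → after 2×micro: 1; S1 reads c1=3 → after 1×micro: 3; S2 reads c0=1 → after 1×micro: 15/4 ⇒ (c0=1, c1=3, c2=15/4)
macro 4: S0 reads c1=3 → after 2×micro: 1; S1 reads c1=3 → after 1×micro: 3; S2 reads c0=1 → after 1×micro: 31/8 ⇒ (c0=1, c1=3, c2=31/8)
macro 5: S0 reads c1=3 → after 2×micro: 1; S1 reads c1=3 → after 1×micro: 3; S2 reads c0=1 → after 1×micro: 63/16 ⇒ (c0=1, c1=3, c2=63/16)
macro 6: S0 reads c1=3 → after 2×micro: 1; S1 reads c1=3 → after 1×micro: 3; S2 reads c0=1 → after 1×micro: 127/32 ⇒ (c0=1, c1=3, c2=127/32)
macro 7: S0 reads c1=3 → after 2×micro: 1; S1 reads c1=3 → after 1×micro: 3; S2 reads c0=1 → after 1×micro: 255/64 ⇒ (c0=1, c1=3, c2=255/64)
macro 8: S0 reads c1=3 → after 2×micro: 1; S1 reads c1=3 → after 1×micro: 3; S2 reads c0=1 → after 1×micro: 511/128 ⇒ (c0=1, c1=3, c2=511/128)
macro 9: S0 reads c1=3 → after 2×micro: 1; S1 reads c1=3 → after 1×micro: 3; S2 reads c0=1 → after 1×micro: 1023/256 ⇒ (c0=1, c1=3, c2=1023/256)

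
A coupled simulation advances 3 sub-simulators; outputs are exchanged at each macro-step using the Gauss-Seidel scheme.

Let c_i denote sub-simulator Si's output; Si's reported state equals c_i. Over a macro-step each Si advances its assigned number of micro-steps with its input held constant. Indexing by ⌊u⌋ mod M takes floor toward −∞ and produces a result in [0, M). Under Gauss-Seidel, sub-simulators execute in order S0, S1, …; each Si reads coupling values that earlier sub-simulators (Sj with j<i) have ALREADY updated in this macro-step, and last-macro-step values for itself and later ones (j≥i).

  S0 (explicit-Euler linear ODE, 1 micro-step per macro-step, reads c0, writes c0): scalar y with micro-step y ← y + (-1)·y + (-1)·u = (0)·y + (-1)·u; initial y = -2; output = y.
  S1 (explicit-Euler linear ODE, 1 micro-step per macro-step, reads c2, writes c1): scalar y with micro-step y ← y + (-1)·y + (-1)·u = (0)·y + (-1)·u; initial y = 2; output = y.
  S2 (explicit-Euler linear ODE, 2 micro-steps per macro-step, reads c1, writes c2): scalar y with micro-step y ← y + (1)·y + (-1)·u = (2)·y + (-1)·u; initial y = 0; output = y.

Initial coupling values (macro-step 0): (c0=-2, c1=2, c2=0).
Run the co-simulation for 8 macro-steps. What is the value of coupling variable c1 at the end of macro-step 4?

c1 at macro-step 4 = 0

macro 1: S0 reads c0=-2 → after 1×micro: 2; S1 reads c2=0 → after 1×micro: 0; S2 reads c1=0 → after 2×micro: 0 ⇒ (c0=2, c1=0, c2=0)
macro 2: S0 reads c0=2 → after 1×micro: -2; S1 reads c2=0 → after 1×micro: 0; S2 reads c1=0 → after 2×micro: 0 ⇒ (c0=-2, c1=0, c2=0)
macro 3: S0 reads c0=-2 → after 1×micro: 2; S1 reads c2=0 → after 1×micro: 0; S2 reads c1=0 → after 2×micro: 0 ⇒ (c0=2, c1=0, c2=0)
macro 4: S0 reads c0=2 → after 1×micro: -2; S1 reads c2=0 → after 1×micro: 0; S2 reads c1=0 → after 2×micro: 0 ⇒ (c0=-2, c1=0, c2=0)
macro 5: S0 reads c0=-2 → after 1×micro: 2; S1 reads c2=0 → after 1×micro: 0; S2 reads c1=0 → after 2×micro: 0 ⇒ (c0=2, c1=0, c2=0)
macro 6: S0 reads c0=2 → after 1×micro: -2; S1 reads c2=0 → after 1×micro: 0; S2 reads c1=0 → after 2×micro: 0 ⇒ (c0=-2, c1=0, c2=0)
macro 7: S0 reads c0=-2 → after 1×micro: 2; S1 reads c2=0 → after 1×micro: 0; S2 reads c1=0 → after 2×micro: 0 ⇒ (c0=2, c1=0, c2=0)
macro 8: S0 reads c0=2 → after 1×micro: -2; S1 reads c2=0 → after 1×micro: 0; S2 reads c1=0 → after 2×micro: 0 ⇒ (c0=-2, c1=0, c2=0)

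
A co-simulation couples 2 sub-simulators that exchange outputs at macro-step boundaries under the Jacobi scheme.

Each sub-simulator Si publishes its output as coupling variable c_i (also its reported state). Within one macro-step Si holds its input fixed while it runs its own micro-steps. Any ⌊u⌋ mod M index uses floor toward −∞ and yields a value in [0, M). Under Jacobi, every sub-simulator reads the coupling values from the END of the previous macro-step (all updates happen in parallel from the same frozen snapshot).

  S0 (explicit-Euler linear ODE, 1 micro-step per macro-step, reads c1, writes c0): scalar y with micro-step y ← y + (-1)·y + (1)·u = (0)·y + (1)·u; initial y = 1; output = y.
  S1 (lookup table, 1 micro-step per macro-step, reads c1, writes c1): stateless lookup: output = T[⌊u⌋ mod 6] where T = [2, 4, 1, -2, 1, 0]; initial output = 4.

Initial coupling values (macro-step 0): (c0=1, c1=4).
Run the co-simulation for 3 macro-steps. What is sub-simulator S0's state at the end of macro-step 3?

S0 state at macro-step 3 = 4

macro 1: S0 reads c1=4 → after 1×micro: 4; S1 reads c1=4 → after 1×micro: 1 ⇒ (c0=4, c1=1)
macro 2: S0 reads c1=1 → after 1×micro: 1; S1 reads c1=1 → after 1×micro: 4 ⇒ (c0=1, c1=4)
macro 3: S0 reads c1=4 → after 1×micro: 4; S1 reads c1=4 → after 1×micro: 1 ⇒ (c0=4, c1=1)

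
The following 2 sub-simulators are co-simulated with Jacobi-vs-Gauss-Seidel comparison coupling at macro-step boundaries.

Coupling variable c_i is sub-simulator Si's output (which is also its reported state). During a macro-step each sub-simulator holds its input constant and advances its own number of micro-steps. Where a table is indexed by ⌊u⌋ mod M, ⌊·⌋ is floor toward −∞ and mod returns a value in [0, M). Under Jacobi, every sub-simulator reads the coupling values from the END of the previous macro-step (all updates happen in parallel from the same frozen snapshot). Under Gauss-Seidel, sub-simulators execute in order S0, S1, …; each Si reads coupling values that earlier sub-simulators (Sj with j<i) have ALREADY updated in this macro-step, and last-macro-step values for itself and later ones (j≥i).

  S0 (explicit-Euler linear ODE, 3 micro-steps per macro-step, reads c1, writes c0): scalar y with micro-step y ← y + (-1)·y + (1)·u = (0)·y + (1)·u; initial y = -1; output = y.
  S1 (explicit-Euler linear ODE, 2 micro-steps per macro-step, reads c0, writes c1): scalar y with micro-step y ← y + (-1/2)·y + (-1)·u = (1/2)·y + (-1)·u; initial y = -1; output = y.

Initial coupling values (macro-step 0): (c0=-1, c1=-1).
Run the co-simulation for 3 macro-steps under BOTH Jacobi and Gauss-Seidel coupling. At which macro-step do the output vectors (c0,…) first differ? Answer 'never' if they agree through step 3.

[Jacobi] macro 1: S0 reads c1=-1 → after 3×micro: -1; S1 reads c0=-1 → after 2×micro: 5/4 ⇒ (c0=-1, c1=5/4)
[Jacobi] macro 2: S0 reads c1=5/4 → after 3×micro: 5/4; S1 reads c0=-1 → after 2×micro: 29/16 ⇒ (c0=5/4, c1=29/16)
[Jacobi] macro 3: S0 reads c1=29/16 → after 3×micro: 29/16; S1 reads c0=5/4 → after 2×micro: -91/64 ⇒ (c0=29/16, c1=-91/64)
[Gauss-Seidel] macro 1: S0 reads c1=-1 → after 3×micro: -1; S1 reads c0=-1 → after 2×micro: 5/4 ⇒ (c0=-1, c1=5/4)
[Gauss-Seidel] macro 2: S0 reads c1=5/4 → after 3×micro: 5/4; S1 reads c0=5/4 → after 2×micro: -25/16 ⇒ (c0=5/4, c1=-25/16)
[Gauss-Seidel] macro 3: S0 reads c1=-25/16 → after 3×micro: -25/16; S1 reads c0=-25/16 → after 2×micro: 125/64 ⇒ (c0=-25/16, c1=125/64)

first divergence at macro-step: 2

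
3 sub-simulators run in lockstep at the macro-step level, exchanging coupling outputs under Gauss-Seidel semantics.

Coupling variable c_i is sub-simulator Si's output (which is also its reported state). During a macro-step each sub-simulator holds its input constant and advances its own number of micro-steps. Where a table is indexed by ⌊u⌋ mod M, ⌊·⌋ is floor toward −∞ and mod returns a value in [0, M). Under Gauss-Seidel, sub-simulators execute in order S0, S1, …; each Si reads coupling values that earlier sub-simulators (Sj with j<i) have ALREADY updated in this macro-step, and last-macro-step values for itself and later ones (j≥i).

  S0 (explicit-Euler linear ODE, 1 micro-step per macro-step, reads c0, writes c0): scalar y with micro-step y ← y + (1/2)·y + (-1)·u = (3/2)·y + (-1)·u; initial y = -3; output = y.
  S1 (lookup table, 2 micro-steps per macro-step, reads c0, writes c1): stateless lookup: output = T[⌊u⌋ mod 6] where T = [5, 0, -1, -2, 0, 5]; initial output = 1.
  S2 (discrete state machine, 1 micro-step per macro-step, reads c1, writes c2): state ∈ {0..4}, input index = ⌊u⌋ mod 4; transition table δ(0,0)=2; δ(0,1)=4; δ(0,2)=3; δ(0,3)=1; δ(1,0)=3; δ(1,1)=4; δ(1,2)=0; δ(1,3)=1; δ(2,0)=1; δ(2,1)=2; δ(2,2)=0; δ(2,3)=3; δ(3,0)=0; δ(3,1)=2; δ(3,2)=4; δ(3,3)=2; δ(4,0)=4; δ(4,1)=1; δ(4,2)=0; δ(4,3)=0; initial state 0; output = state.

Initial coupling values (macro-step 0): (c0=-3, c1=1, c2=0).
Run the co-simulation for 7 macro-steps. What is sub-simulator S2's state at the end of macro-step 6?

S2 state at macro-step 6 = 2

macro 1: S0 reads c0=-3 → after 1×micro: -3/2; S1 reads c0=-3/2 → after 2×micro: 0; S2 reads c1=0 → after 1×micro: 2 ⇒ (c0=-3/2, c1=0, c2=2)
macro 2: S0 reads c0=-3/2 → after 1×micro: -3/4; S1 reads c0=-3/4 → after 2×micro: 5; S2 reads c1=5 → after 1×micro: 2 ⇒ (c0=-3/4, c1=5, c2=2)
macro 3: S0 reads c0=-3/4 → after 1×micro: -3/8; S1 reads c0=-3/8 → after 2×micro: 5; S2 reads c1=5 → after 1×micro: 2 ⇒ (c0=-3/8, c1=5, c2=2)
macro 4: S0 reads c0=-3/8 → after 1×micro: -3/16; S1 reads c0=-3/16 → after 2×micro: 5; S2 reads c1=5 → after 1×micro: 2 ⇒ (c0=-3/16, c1=5, c2=2)
macro 5: S0 reads c0=-3/16 → after 1×micro: -3/32; S1 reads c0=-3/32 → after 2×micro: 5; S2 reads c1=5 → after 1×micro: 2 ⇒ (c0=-3/32, c1=5, c2=2)
macro 6: S0 reads c0=-3/32 → after 1×micro: -3/64; S1 reads c0=-3/64 → after 2×micro: 5; S2 reads c1=5 → after 1×micro: 2 ⇒ (c0=-3/64, c1=5, c2=2)
macro 7: S0 reads c0=-3/64 → after 1×micro: -3/128; S1 reads c0=-3/128 → after 2×micro: 5; S2 reads c1=5 → after 1×micro: 2 ⇒ (c0=-3/128, c1=5, c2=2)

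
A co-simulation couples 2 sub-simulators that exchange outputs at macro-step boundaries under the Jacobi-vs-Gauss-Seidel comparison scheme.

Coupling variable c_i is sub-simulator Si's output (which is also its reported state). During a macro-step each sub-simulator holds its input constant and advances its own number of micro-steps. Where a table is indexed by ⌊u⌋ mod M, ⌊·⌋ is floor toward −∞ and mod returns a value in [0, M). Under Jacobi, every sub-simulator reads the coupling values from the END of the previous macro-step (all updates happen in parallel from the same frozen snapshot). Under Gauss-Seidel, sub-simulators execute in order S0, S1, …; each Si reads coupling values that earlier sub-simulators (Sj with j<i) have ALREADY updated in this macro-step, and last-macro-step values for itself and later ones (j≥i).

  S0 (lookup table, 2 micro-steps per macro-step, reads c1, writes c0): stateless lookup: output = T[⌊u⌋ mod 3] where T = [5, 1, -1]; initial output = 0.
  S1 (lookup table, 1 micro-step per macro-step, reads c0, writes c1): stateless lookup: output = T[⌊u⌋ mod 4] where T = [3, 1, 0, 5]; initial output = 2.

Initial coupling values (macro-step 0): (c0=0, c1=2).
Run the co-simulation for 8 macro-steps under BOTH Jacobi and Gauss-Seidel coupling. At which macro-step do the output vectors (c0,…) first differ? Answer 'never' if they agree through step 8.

[Jacobi] macro 1: S0 reads c1=2 → after 2×micro: -1; S1 reads c0=0 → after 1×micro: 3 ⇒ (c0=-1, c1=3)
[Jacobi] macro 2: S0 reads c1=3 → after 2×micro: 5; S1 reads c0=-1 → after 1×micro: 5 ⇒ (c0=5, c1=5)
[Jacobi] macro 3: S0 reads c1=5 → after 2×micro: -1; S1 reads c0=5 → after 1×micro: 1 ⇒ (c0=-1, c1=1)
[Jacobi] macro 4: S0 reads c1=1 → after 2×micro: 1; S1 reads c0=-1 → after 1×micro: 5 ⇒ (c0=1, c1=5)
[Jacobi] macro 5: S0 reads c1=5 → after 2×micro: -1; S1 reads c0=1 → after 1×micro: 1 ⇒ (c0=-1, c1=1)
[Jacobi] macro 6: S0 reads c1=1 → after 2×micro: 1; S1 reads c0=-1 → after 1×micro: 5 ⇒ (c0=1, c1=5)
[Jacobi] macro 7: S0 reads c1=5 → after 2×micro: -1; S1 reads c0=1 → after 1×micro: 1 ⇒ (c0=-1, c1=1)
[Jacobi] macro 8: S0 reads c1=1 → after 2×micro: 1; S1 reads c0=-1 → after 1×micro: 5 ⇒ (c0=1, c1=5)
[Gauss-Seidel] macro 1: S0 reads c1=2 → after 2×micro: -1; S1 reads c0=-1 → after 1×micro: 5 ⇒ (c0=-1, c1=5)
[Gauss-Seidel] macro 2: S0 reads c1=5 → after 2×micro: -1; S1 reads c0=-1 → after 1×micro: 5 ⇒ (c0=-1, c1=5)
[Gauss-Seidel] macro 3: S0 reads c1=5 → after 2×micro: -1; S1 reads c0=-1 → after 1×micro: 5 ⇒ (c0=-1, c1=5)
[Gauss-Seidel] macro 4: S0 reads c1=5 → after 2×micro: -1; S1 reads c0=-1 → after 1×micro: 5 ⇒ (c0=-1, c1=5)
[Gauss-Seidel] macro 5: S0 reads c1=5 → after 2×micro: -1; S1 reads c0=-1 → after 1×micro: 5 ⇒ (c0=-1, c1=5)
[Gauss-Seidel] macro 6: S0 reads c1=5 → after 2×micro: -1; S1 reads c0=-1 → after 1×micro: 5 ⇒ (c0=-1, c1=5)
[Gauss-Seidel] macro 7: S0 reads c1=5 → after 2×micro: -1; S1 reads c0=-1 → after 1×micro: 5 ⇒ (c0=-1, c1=5)
[Gauss-Seidel] macro 8: S0 reads c1=5 → after 2×micro: -1; S1 reads c0=-1 → after 1×micro: 5 ⇒ (c0=-1, c1=5)

first divergence at macro-step: 1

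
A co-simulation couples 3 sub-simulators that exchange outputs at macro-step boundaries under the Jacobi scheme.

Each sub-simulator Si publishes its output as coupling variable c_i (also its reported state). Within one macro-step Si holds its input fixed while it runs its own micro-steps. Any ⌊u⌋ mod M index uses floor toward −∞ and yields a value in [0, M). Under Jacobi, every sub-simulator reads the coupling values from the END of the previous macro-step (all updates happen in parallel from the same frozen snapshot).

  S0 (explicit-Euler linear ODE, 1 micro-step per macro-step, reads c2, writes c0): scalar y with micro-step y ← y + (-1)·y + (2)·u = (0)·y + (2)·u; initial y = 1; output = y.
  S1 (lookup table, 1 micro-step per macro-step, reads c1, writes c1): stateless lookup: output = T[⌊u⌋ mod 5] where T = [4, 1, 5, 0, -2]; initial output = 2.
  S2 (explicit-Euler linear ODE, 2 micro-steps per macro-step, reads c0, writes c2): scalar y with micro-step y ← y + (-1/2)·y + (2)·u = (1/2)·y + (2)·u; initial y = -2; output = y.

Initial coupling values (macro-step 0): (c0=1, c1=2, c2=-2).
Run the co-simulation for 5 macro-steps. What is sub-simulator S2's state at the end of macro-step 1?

S2 state at macro-step 1 = 5/2

macro 1: S0 reads c2=-2 → after 1×micro: -4; S1 reads c1=2 → after 1×micro: 5; S2 reads c0=1 → after 2×micro: 5/2 ⇒ (c0=-4, c1=5, c2=5/2)
macro 2: S0 reads c2=5/2 → after 1×micro: 5; S1 reads c1=5 → after 1×micro: 4; S2 reads c0=-4 → after 2×micro: -91/8 ⇒ (c0=5, c1=4, c2=-91/8)
macro 3: S0 reads c2=-91/8 → after 1×micro: -91/4; S1 reads c1=4 → after 1×micro: -2; S2 reads c0=5 → after 2×micro: 389/32 ⇒ (c0=-91/4, c1=-2, c2=389/32)
macro 4: S0 reads c2=389/32 → after 1×micro: 389/16; S1 reads c1=-2 → after 1×micro: 0; S2 reads c0=-91/4 → after 2×micro: -8347/128 ⇒ (c0=389/16, c1=0, c2=-8347/128)
macro 5: S0 reads c2=-8347/128 → after 1×micro: -8347/64; S1 reads c1=0 → after 1×micro: 4; S2 reads c0=389/16 → after 2×micro: 28997/512 ⇒ (c0=-8347/64, c1=4, c2=28997/512)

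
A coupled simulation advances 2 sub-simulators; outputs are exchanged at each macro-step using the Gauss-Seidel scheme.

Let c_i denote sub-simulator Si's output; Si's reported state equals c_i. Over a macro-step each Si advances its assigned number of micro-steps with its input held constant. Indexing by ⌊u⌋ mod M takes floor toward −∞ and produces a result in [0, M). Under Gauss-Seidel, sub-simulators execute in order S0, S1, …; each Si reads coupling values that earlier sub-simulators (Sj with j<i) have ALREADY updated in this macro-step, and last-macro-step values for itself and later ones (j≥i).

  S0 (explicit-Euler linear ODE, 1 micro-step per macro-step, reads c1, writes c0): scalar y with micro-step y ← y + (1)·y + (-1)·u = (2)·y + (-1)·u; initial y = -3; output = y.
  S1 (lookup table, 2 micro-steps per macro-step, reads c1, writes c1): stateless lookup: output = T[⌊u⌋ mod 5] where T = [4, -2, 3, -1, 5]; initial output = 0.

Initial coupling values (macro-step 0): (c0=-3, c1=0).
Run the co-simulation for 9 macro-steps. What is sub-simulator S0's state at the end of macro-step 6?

macro 1: S0 reads c1=0 → after 1×micro: -6; S1 reads c1=0 → after 2×micro: 4 ⇒ (c0=-6, c1=4)
macro 2: S0 reads c1=4 → after 1×micro: -16; S1 reads c1=4 → after 2×micro: 5 ⇒ (c0=-16, c1=5)
macro 3: S0 reads c1=5 → after 1×micro: -37; S1 reads c1=5 → after 2×micro: 4 ⇒ (c0=-37, c1=4)
macro 4: S0 reads c1=4 → after 1×micro: -78; S1 reads c1=4 → after 2×micro: 5 ⇒ (c0=-78, c1=5)
macro 5: S0 reads c1=5 → after 1×micro: -161; S1 reads c1=5 → after 2×micro: 4 ⇒ (c0=-161, c1=4)
macro 6: S0 reads c1=4 → after 1×micro: -326; S1 reads c1=4 → after 2×micro: 5 ⇒ (c0=-326, c1=5)
macro 7: S0 reads c1=5 → after 1×micro: -657; S1 reads c1=5 → after 2×micro: 4 ⇒ (c0=-657, c1=4)
macro 8: S0 reads c1=4 → after 1×micro: -1318; S1 reads c1=4 → after 2×micro: 5 ⇒ (c0=-1318, c1=5)
macro 9: S0 reads c1=5 → after 1×micro: -2641; S1 reads c1=5 → after 2×micro: 4 ⇒ (c0=-2641, c1=4)

S0 state at macro-step 6 = -326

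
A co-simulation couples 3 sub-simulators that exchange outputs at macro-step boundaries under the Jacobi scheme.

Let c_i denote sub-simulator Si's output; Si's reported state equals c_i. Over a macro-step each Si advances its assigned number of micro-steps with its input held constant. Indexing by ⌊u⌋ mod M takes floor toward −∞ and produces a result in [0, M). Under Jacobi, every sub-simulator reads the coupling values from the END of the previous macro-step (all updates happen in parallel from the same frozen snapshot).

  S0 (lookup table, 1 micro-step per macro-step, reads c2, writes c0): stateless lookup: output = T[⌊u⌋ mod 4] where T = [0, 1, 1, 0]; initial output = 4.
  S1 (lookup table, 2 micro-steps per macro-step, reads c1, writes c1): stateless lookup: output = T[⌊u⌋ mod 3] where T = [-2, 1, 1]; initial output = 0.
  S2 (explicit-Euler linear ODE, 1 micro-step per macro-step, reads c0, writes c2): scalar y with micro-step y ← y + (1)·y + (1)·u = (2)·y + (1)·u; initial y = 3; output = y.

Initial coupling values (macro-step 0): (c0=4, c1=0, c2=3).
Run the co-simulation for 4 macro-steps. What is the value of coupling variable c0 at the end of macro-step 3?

macro 1: S0 reads c2=3 → after 1×micro: 0; S1 reads c1=0 → after 2×micro: -2; S2 reads c0=4 → after 1×micro: 10 ⇒ (c0=0, c1=-2, c2=10)
macro 2: S0 reads c2=10 → after 1×micro: 1; S1 reads c1=-2 → after 2×micro: 1; S2 reads c0=0 → after 1×micro: 20 ⇒ (c0=1, c1=1, c2=20)
macro 3: S0 reads c2=20 → after 1×micro: 0; S1 reads c1=1 → after 2×micro: 1; S2 reads c0=1 → after 1×micro: 41 ⇒ (c0=0, c1=1, c2=41)
macro 4: S0 reads c2=41 → after 1×micro: 1; S1 reads c1=1 → after 2×micro: 1; S2 reads c0=0 → after 1×micro: 82 ⇒ (c0=1, c1=1, c2=82)

c0 at macro-step 3 = 0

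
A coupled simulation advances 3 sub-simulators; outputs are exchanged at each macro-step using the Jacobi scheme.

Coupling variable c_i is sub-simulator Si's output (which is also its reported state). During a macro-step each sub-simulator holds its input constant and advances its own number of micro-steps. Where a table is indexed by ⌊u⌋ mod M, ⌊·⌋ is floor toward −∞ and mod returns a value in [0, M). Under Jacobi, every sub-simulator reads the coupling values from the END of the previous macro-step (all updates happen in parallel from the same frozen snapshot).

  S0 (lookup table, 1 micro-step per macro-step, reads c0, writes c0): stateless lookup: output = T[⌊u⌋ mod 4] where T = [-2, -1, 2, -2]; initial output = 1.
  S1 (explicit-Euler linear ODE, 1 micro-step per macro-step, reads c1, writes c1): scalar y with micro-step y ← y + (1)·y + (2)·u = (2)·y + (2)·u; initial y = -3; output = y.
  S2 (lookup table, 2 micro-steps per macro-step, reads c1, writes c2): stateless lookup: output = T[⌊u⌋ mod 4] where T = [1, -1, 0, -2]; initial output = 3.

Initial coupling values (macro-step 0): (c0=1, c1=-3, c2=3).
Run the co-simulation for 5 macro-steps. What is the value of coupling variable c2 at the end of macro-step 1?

macro 1: S0 reads c0=1 → after 1×micro: -1; S1 reads c1=-3 → after 1×micro: -12; S2 reads c1=-3 → after 2×micro: -1 ⇒ (c0=-1, c1=-12, c2=-1)
macro 2: S0 reads c0=-1 → after 1×micro: -2; S1 reads c1=-12 → after 1×micro: -48; S2 reads c1=-12 → after 2×micro: 1 ⇒ (c0=-2, c1=-48, c2=1)
macro 3: S0 reads c0=-2 → after 1×micro: 2; S1 reads c1=-48 → after 1×micro: -192; S2 reads c1=-48 → after 2×micro: 1 ⇒ (c0=2, c1=-192, c2=1)
macro 4: S0 reads c0=2 → after 1×micro: 2; S1 reads c1=-192 → after 1×micro: -768; S2 reads c1=-192 → after 2×micro: 1 ⇒ (c0=2, c1=-768, c2=1)
macro 5: S0 reads c0=2 → after 1×micro: 2; S1 reads c1=-768 → after 1×micro: -3072; S2 reads c1=-768 → after 2×micro: 1 ⇒ (c0=2, c1=-3072, c2=1)

c2 at macro-step 1 = -1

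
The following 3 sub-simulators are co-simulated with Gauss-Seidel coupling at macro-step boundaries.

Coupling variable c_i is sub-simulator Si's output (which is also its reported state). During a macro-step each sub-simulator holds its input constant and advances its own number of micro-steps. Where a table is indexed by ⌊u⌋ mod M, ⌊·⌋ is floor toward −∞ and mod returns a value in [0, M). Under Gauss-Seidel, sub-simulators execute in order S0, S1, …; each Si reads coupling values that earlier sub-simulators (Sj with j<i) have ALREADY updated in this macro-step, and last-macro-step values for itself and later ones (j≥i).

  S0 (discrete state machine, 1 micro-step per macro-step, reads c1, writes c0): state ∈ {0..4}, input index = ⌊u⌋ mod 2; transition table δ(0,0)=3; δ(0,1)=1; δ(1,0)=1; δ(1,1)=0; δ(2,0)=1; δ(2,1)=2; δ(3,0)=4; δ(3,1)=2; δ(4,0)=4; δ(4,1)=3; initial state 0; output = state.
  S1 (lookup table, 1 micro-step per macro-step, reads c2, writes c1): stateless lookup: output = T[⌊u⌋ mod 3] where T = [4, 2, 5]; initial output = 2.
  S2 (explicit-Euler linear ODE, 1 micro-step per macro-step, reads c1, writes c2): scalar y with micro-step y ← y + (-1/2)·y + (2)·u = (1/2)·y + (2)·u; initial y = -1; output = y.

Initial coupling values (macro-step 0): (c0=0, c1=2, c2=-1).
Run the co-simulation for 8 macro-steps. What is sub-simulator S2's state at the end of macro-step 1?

macro 1: S0 reads c1=2 → after 1×micro: 3; S1 reads c2=-1 → after 1×micro: 5; S2 reads c1=5 → after 1×micro: 19/2 ⇒ (c0=3, c1=5, c2=19/2)
macro 2: S0 reads c1=5 → after 1×micro: 2; S1 reads c2=19/2 → after 1×micro: 4; S2 reads c1=4 → after 1×micro: 51/4 ⇒ (c0=2, c1=4, c2=51/4)
macro 3: S0 reads c1=4 → after 1×micro: 1; S1 reads c2=51/4 → after 1×micro: 4; S2 reads c1=4 → after 1×micro: 115/8 ⇒ (c0=1, c1=4, c2=115/8)
macro 4: S0 reads c1=4 → after 1×micro: 1; S1 reads c2=115/8 → after 1×micro: 5; S2 reads c1=5 → after 1×micro: 275/16 ⇒ (c0=1, c1=5, c2=275/16)
macro 5: S0 reads c1=5 → after 1×micro: 0; S1 reads c2=275/16 → after 1×micro: 5; S2 reads c1=5 → after 1×micro: 595/32 ⇒ (c0=0, c1=5, c2=595/32)
macro 6: S0 reads c1=5 → after 1×micro: 1; S1 reads c2=595/32 → after 1×micro: 4; S2 reads c1=4 → after 1×micro: 1107/64 ⇒ (c0=1, c1=4, c2=1107/64)
macro 7: S0 reads c1=4 → after 1×micro: 1; S1 reads c2=1107/64 → after 1×micro: 5; S2 reads c1=5 → after 1×micro: 2387/128 ⇒ (c0=1, c1=5, c2=2387/128)
macro 8: S0 reads c1=5 → after 1×micro: 0; S1 reads c2=2387/128 → after 1×micro: 4; S2 reads c1=4 → after 1×micro: 4435/256 ⇒ (c0=0, c1=4, c2=4435/256)

S2 state at macro-step 1 = 19/2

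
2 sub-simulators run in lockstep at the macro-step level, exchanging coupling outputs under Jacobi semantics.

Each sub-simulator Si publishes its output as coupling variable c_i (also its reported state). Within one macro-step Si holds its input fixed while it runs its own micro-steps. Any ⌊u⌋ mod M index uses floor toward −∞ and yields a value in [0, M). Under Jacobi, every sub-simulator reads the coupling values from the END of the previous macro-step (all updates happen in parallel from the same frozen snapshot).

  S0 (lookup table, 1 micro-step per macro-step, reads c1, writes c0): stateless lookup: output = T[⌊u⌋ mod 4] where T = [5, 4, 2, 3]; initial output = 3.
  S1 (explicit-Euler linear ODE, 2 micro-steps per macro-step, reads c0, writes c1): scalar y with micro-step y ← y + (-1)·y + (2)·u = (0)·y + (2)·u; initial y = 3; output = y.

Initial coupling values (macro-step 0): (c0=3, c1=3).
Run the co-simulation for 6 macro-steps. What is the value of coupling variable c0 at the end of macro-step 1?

macro 1: S0 reads c1=3 → after 1×micro: 3; S1 reads c0=3 → after 2×micro: 6 ⇒ (c0=3, c1=6)
macro 2: S0 reads c1=6 → after 1×micro: 2; S1 reads c0=3 → after 2×micro: 6 ⇒ (c0=2, c1=6)
macro 3: S0 reads c1=6 → after 1×micro: 2; S1 reads c0=2 → after 2×micro: 4 ⇒ (c0=2, c1=4)
macro 4: S0 reads c1=4 → after 1×micro: 5; S1 reads c0=2 → after 2×micro: 4 ⇒ (c0=5, c1=4)
macro 5: S0 reads c1=4 → after 1×micro: 5; S1 reads c0=5 → after 2×micro: 10 ⇒ (c0=5, c1=10)
macro 6: S0 reads c1=10 → after 1×micro: 2; S1 reads c0=5 → after 2×micro: 10 ⇒ (c0=2, c1=10)

c0 at macro-step 1 = 3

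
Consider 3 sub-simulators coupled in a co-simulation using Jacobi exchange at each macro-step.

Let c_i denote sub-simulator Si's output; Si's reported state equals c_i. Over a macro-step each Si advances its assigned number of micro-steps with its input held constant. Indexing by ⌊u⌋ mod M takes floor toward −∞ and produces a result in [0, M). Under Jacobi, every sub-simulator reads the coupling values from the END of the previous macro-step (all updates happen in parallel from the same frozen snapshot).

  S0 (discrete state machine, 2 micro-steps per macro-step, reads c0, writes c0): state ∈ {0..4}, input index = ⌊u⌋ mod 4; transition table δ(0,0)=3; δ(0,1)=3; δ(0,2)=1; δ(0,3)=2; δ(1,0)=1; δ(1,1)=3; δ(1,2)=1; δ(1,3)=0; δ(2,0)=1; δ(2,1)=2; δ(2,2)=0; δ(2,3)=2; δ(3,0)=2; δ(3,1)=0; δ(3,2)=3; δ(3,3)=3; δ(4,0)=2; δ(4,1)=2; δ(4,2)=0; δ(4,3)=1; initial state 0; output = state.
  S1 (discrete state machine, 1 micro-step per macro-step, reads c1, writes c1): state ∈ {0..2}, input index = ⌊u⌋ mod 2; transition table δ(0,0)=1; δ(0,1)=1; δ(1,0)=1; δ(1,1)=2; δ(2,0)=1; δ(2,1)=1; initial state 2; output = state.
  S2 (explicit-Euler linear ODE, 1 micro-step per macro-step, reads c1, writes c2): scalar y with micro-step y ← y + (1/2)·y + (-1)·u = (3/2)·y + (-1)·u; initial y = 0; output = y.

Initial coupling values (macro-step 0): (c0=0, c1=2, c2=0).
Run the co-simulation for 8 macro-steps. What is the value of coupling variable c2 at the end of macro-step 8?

macro 1: S0 reads c0=0 → after 2×micro: 2; S1 reads c1=2 → after 1×micro: 1; S2 reads c1=2 → after 1×micro: -2 ⇒ (c0=2, c1=1, c2=-2)
macro 2: S0 reads c0=2 → after 2×micro: 1; S1 reads c1=1 → after 1×micro: 2; S2 reads c1=1 → after 1×micro: -4 ⇒ (c0=1, c1=2, c2=-4)
macro 3: S0 reads c0=1 → after 2×micro: 0; S1 reads c1=2 → after 1×micro: 1; S2 reads c1=2 → after 1×micro: -8 ⇒ (c0=0, c1=1, c2=-8)
macro 4: S0 reads c0=0 → after 2×micro: 2; S1 reads c1=1 → after 1×micro: 2; S2 reads c1=1 → after 1×micro: -13 ⇒ (c0=2, c1=2, c2=-13)
macro 5: S0 reads c0=2 → after 2×micro: 1; S1 reads c1=2 → after 1×micro: 1; S2 reads c1=2 → after 1×micro: -43/2 ⇒ (c0=1, c1=1, c2=-43/2)
macro 6: S0 reads c0=1 → after 2×micro: 0; S1 reads c1=1 → after 1×micro: 2; S2 reads c1=1 → after 1×micro: -133/4 ⇒ (c0=0, c1=2, c2=-133/4)
macro 7: S0 reads c0=0 → after 2×micro: 2; S1 reads c1=2 → after 1×micro: 1; S2 reads c1=2 → after 1×micro: -415/8 ⇒ (c0=2, c1=1, c2=-415/8)
macro 8: S0 reads c0=2 → after 2×micro: 1; S1 reads c1=1 → after 1×micro: 2; S2 reads c1=1 → after 1×micro: -1261/16 ⇒ (c0=1, c1=2, c2=-1261/16)

c2 at macro-step 8 = -1261/16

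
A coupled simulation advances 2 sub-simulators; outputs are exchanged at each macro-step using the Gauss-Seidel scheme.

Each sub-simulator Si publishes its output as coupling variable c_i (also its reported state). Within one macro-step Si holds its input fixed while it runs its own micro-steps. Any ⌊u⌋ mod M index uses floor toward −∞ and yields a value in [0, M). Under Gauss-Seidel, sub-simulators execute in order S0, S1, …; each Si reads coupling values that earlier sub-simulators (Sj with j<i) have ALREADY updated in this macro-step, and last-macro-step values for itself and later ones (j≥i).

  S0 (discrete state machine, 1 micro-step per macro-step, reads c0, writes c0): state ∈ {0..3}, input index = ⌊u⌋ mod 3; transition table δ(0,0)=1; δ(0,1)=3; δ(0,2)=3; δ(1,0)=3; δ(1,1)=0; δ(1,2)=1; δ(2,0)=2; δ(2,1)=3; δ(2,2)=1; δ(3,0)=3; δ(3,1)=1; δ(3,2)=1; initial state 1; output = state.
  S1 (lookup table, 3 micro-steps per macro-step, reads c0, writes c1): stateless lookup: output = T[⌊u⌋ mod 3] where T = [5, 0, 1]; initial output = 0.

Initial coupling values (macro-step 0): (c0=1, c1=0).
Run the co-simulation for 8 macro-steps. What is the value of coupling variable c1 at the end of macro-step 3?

c1 at macro-step 3 = 5

macro 1: S0 reads c0=1 → after 1×micro: 0; S1 reads c0=0 → after 3×micro: 5 ⇒ (c0=0, c1=5)
macro 2: S0 reads c0=0 → after 1×micro: 1; S1 reads c0=1 → after 3×micro: 0 ⇒ (c0=1, c1=0)
macro 3: S0 reads c0=1 → after 1×micro: 0; S1 reads c0=0 → after 3×micro: 5 ⇒ (c0=0, c1=5)
macro 4: S0 reads c0=0 → after 1×micro: 1; S1 reads c0=1 → after 3×micro: 0 ⇒ (c0=1, c1=0)
macro 5: S0 reads c0=1 → after 1×micro: 0; S1 reads c0=0 → after 3×micro: 5 ⇒ (c0=0, c1=5)
macro 6: S0 reads c0=0 → after 1×micro: 1; S1 reads c0=1 → after 3×micro: 0 ⇒ (c0=1, c1=0)
macro 7: S0 reads c0=1 → after 1×micro: 0; S1 reads c0=0 → after 3×micro: 5 ⇒ (c0=0, c1=5)
macro 8: S0 reads c0=0 → after 1×micro: 1; S1 reads c0=1 → after 3×micro: 0 ⇒ (c0=1, c1=0)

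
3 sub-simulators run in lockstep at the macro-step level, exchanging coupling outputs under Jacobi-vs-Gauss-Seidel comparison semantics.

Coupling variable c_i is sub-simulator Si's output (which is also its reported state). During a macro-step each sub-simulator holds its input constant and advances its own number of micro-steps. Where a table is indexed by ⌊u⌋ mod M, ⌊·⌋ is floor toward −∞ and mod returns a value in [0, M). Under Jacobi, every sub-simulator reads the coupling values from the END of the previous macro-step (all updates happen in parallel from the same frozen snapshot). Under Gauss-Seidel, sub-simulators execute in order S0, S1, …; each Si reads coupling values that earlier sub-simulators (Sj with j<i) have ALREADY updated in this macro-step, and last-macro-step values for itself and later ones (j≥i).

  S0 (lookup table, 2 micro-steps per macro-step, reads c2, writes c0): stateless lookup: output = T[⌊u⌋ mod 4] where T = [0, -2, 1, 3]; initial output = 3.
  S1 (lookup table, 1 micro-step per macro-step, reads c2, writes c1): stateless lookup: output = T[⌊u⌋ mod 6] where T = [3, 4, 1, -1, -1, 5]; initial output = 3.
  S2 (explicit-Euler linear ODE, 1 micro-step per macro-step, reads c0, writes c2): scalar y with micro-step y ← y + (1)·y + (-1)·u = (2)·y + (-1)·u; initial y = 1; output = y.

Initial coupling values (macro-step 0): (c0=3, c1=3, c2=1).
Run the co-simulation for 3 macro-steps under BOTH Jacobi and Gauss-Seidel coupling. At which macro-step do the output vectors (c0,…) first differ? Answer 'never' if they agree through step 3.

first divergence at macro-step: 1

[Jacobi] macro 1: S0 reads c2=1 → after 2×micro: -2; S1 reads c2=1 → after 1×micro: 4; S2 reads c0=3 → after 1×micro: -1 ⇒ (c0=-2, c1=4, c2=-1)
[Jacobi] macro 2: S0 reads c2=-1 → after 2×micro: 3; S1 reads c2=-1 → after 1×micro: 5; S2 reads c0=-2 → after 1×micro: 0 ⇒ (c0=3, c1=5, c2=0)
[Jacobi] macro 3: S0 reads c2=0 → after 2×micro: 0; S1 reads c2=0 → after 1×micro: 3; S2 reads c0=3 → after 1×micro: -3 ⇒ (c0=0, c1=3, c2=-3)
[Gauss-Seidel] macro 1: S0 reads c2=1 → after 2×micro: -2; S1 reads c2=1 → after 1×micro: 4; S2 reads c0=-2 → after 1×micro: 4 ⇒ (c0=-2, c1=4, c2=4)
[Gauss-Seidel] macro 2: S0 reads c2=4 → after 2×micro: 0; S1 reads c2=4 → after 1×micro: -1; S2 reads c0=0 → after 1×micro: 8 ⇒ (c0=0, c1=-1, c2=8)
[Gauss-Seidel] macro 3: S0 reads c2=8 → after 2×micro: 0; S1 reads c2=8 → after 1×micro: 1; S2 reads c0=0 → after 1×micro: 16 ⇒ (c0=0, c1=1, c2=16)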